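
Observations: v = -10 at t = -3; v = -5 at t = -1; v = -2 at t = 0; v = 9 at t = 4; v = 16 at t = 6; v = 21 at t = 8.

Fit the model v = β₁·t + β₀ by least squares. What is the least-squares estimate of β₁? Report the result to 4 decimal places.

From the data, Σt·t = 126, Σt = 14, Σ1 = 6.
Moment sums: Σt·v = 335, Σv = 29.
So AᵀA·[β₁, β₀]ᵀ = Aᵀv: [[126, 14]; [14, 6]]·[β₁, β₀]ᵀ = [335, 29]ᵀ.
Δ = 126·6 − 14² = 560.
β₁ = (335·6 − 14·29)/560 = 401/140; β₀ = (126·29 − 14·335)/560 = -37/20.

β₁ = 2.8643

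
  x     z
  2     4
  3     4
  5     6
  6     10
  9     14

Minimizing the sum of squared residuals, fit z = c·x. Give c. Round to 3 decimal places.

c = 1.523

The normal equations are: 155·c = 236.
(Σx·x = 155, Σx·z = 236.)
Hence c = 236 / 155 ≈ 1.52258.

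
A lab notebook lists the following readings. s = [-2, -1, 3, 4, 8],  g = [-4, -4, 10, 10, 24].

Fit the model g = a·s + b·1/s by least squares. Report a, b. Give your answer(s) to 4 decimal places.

The normal system AᵀA·[a, b]ᵀ = Aᵀg is [[94, 5]; [5, 829/576]]·[a, b]ᵀ = [274, 89/6]ᵀ.
det = 94·(829/576) − 5² = 31763/288.
a = (274·(829/576) − 5·(89/6))/(31763/288) = 92213/31763; b = (94·(89/6) − 5·274)/(31763/288) = 7008/31763.

a = 2.9032, b = 0.2206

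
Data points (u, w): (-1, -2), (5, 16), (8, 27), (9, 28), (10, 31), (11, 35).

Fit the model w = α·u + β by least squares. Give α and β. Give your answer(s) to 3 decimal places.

α = 3.061, β = 1.071

Compute the Gram sums: Σu·u = 392, Σu = 42, Σ1 = 6.
Right-hand side: Σu·w = 1245, Σw = 135.
Eliminating β: 6·(row 1) − 42·(row 2) gives 588·α = 6·1245 − 42·135 = 1800, so α = 150/49.
Then β = (135 − 42·(150/49))/6 = 15/14.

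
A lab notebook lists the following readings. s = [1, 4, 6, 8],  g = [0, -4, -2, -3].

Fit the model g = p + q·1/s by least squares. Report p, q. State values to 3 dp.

With design matrix X, XᵀX = [[4, 37/24]; [37/24, 637/576]] and Xᵀg = [-9, -41/24]ᵀ.
Eliminating q: (637/576)·(row 1) − (37/24)·(row 2) gives (131/64)·p = (637/576)·(-9) − (37/24)·(-41/24) = -527/72, so p = -4216/1179.
Then q = ((-41/24) − (37/24)·(-4216/1179))/(637/576) = 1352/393.

p = -3.576, q = 3.440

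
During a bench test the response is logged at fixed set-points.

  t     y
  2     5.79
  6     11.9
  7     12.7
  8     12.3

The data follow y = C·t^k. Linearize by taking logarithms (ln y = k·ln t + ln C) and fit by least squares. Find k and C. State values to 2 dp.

k = 0.59, C = 3.91

Linearized form: ln y = k·ln t + ln C. From the 4 transformed points,
Σln t = 6.5103, Σ(ln t)² = 11.8015, Σln y = 9.2839, Σln t·ln y = 15.8189.
Normal system: [[11.8015, 6.5103]; [6.5103, 4]]·[k, ln C]ᵀ = [15.8189, 9.2839]ᵀ.
Δ = 11.8015·4 − (6.5103)² = 4.8225; k = (15.8189·4 − 6.5103·9.2839)/4.8225 = 0.58792, ln C = (11.8015·9.2839 − 6.5103·15.8189)/4.8225 = 1.36409, so C = exp(1.36409) = 3.91218.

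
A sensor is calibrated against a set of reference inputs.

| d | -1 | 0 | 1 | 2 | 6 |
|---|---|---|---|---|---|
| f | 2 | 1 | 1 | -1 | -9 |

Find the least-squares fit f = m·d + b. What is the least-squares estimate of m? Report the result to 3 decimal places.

The normal system XᵀX·[m, b]ᵀ = Xᵀf is [[42, 8]; [8, 5]]·[m, b]ᵀ = [-57, -6]ᵀ.
Δ = 42·5 − 8² = 146.
m = ((-57)·5 − 8·(-6))/146 = -237/146; b = (42·(-6) − 8·(-57))/146 = 102/73.

m = -1.623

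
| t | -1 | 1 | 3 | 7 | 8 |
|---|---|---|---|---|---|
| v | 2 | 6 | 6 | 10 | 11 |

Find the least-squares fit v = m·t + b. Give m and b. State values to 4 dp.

m = 0.9122, b = 3.7162

Compute the Gram sums: Σt·t = 124, Σt = 18, Σ1 = 5.
And Σt·v = 180, Σv = 35.
Determinant 124·5 − 18² = 296.
m = (180·5 − 18·35)/296 = 135/148; b = (124·35 − 18·180)/296 = 275/74.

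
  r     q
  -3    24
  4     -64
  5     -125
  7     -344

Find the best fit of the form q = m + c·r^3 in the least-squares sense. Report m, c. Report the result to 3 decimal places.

m = -1.413, c = -0.997

With design matrix X, XᵀX = [[4, 505]; [505, 138099]] and Xᵀq = [-509, -138361]ᵀ.
Determinant 4·138099 − 505² = 297371.
m = ((-509)·138099 − 505·(-138361))/297371 = -420086/297371; c = (4·(-138361) − 505·(-509))/297371 = -296399/297371.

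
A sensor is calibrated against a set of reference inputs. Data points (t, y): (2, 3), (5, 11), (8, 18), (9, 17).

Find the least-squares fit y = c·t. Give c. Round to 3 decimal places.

Forming AᵀA = [[174]] and Aᵀy = [358]ᵀ gives AᵀA·[c]ᵀ = Aᵀy.
c = 358/174 = 2.05747.

c = 2.057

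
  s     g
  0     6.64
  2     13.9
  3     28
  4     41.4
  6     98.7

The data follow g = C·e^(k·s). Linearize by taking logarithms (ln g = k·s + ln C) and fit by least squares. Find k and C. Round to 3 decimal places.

Let Y = ln g. Fitting Y = k·s + ln C by least squares:
AᵀA = [[65.0000, 15.0000]; [15.0000, 5]], rhs = [57.7060, 16.1726]ᵀ  (here Σs = 15.0000, Σ(s)² = 65.0000, Σln g = 16.1726, Σs·ln g = 57.7060).
Solving (det = 100.0000): k = 0.45942, ln C = 1.85627, so C = exp(1.85627) = 6.39981.

k = 0.459, C = 6.400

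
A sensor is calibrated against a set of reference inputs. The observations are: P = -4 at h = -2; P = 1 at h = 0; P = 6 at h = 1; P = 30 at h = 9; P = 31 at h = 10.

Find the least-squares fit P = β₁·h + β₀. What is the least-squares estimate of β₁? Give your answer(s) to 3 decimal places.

β₁ = 3.000

Entries of AᵀA: Σh·h = 186, Σh = 18, Σ1 = 5.
And Σh·P = 594, ΣP = 64.
AᵀA·[β₁, β₀]ᵀ = AᵀP becomes [[186, 18]; [18, 5]]·[β₁, β₀]ᵀ = [594, 64]ᵀ.
det = 186·5 − 18² = 606.
β₁ = (594·5 − 18·64)/606 = 3; β₀ = (186·64 − 18·594)/606 = 2.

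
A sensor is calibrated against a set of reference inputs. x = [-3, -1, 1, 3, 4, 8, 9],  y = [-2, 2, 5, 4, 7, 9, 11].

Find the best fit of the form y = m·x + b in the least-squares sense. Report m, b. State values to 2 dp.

m = 0.95, b = 2.30

Sums needed: Σx·x = 181, Σx = 21, Σ1 = 7.
And Σx·y = 220, Σy = 36.
So AᵀA·[m, b]ᵀ = Aᵀy: [[181, 21]; [21, 7]]·[m, b]ᵀ = [220, 36]ᵀ.
Δ = 181·7 − 21² = 826.
m = (220·7 − 21·36)/826 = 56/59; b = (181·36 − 21·220)/826 = 948/413.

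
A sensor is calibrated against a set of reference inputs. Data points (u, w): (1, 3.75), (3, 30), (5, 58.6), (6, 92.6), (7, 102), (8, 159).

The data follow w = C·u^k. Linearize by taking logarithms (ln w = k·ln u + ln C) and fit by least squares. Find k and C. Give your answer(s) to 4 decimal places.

Taking logs, ln w = k·ln u + ln C, so regress ln w on ln u.
AᵀA = [[15.1183, 8.5252]; [8.5252, 6]], rhs = [37.9421, 23.0159]ᵀ  (here Σln u = 8.5252, Σ(ln u)² = 15.1183, Σln w = 23.0159, Σln u·ln w = 37.9421).
Δ = 15.1183·6 − (8.5252)² = 18.0313; k = (37.9421·6 − 8.5252·23.0159)/18.0313 = 1.74355, ln C = (15.1183·23.0159 − 8.5252·37.9421)/18.0313 = 1.35863, so C = exp(1.35863) = 3.89087.

k = 1.7436, C = 3.8909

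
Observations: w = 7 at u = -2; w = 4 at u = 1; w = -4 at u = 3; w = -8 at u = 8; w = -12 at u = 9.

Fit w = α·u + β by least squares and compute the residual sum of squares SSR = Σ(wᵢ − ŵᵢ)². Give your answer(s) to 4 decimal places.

Sums needed: Σu·u = 159, Σu = 19, Σ1 = 5.
Moment sums: Σu·w = -194, Σw = -13.
So MᵀM·[α, β]ᵀ = Mᵀw: [[159, 19]; [19, 5]]·[α, β]ᵀ = [-194, -13]ᵀ.
Eliminating β: 5·(row 1) − 19·(row 2) gives 434·α = 5·(-194) − 19·(-13) = -723, so α = -723/434.
Then β = ((-13) − 19·(-723/434))/5 = 1619/434.
Residuals: -27/434, 60/31, -593/217, 99/62, -160/217; SSR = 6211/434.

SSR = 14.3111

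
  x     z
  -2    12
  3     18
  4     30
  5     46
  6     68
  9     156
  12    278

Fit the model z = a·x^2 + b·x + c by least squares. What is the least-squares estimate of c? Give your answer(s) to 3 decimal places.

From the data, Σx^2·x^2 = 29571, Σx^2·x = 2881, Σx^2 = 315, Σx·x = 315, Σx = 37, Σ1 = 7.
For Aᵀz: Σx^2·z = 56956, Σx·z = 5528, Σz = 608.
So AᵀA·[a, b, c]ᵀ = Aᵀz: [[29571, 2881, 315]; [2881, 315, 37]; [315, 37, 7]]·[a, b, c]ᵀ = [56956, 5528, 608]ᵀ.
Inverting the 3×3 Gram matrix, [a, b, c]ᵀ = [16589/8291, -156622/157529, 326783/157529]ᵀ.

c = 2.074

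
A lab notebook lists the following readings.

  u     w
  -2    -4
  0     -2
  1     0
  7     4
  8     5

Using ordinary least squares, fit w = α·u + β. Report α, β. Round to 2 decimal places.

Normal-equation sums: Σu·u = 118, Σu = 14, Σ1 = 5.
Moment sums: Σu·w = 76, Σw = 3.
So AᵀA·[α, β]ᵀ = Aᵀw: [[118, 14]; [14, 5]]·[α, β]ᵀ = [76, 3]ᵀ.
Determinant 118·5 − 14² = 394.
α = (76·5 − 14·3)/394 = 169/197; β = (118·3 − 14·76)/394 = -355/197.

α = 0.86, β = -1.80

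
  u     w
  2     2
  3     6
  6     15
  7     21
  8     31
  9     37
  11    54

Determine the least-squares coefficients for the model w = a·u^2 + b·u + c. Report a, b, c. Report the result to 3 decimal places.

a = 0.461, b = -0.218, c = 1.188

Compute the Gram sums: Σu^2·u^2 = 29092, Σu^2·u = 3166, Σu^2 = 364, Σu·u = 364, Σu = 46, Σ1 = 7.
And Σu^2·w = 13146, Σu·w = 1434, Σw = 166.
Solving the 3×3 system (Gaussian elimination) gives a = 2525/5481, b = -511/2349, c = 19540/16443.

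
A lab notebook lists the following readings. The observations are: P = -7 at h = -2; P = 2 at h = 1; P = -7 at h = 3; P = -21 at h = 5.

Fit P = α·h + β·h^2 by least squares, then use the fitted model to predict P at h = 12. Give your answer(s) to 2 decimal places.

P̂ = -144.65

MᵀM·[α, β]ᵀ = MᵀP reads: 39·α + 145·β = -110;  145·α + 723·β = -614.
det = 39·723 − 145² = 7172.
α = ((-110)·723 − 145·(-614))/7172 = 2375/1793; β = (39·(-614) − 145·(-110))/7172 = -1999/1793.
At h = 12: P̂ = (2375/1793)·(12) + (-1999/1793)·(144) = -259356/1793.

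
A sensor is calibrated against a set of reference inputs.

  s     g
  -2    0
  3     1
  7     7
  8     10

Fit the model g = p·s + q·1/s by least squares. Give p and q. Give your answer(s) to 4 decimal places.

p = 1.2365, q = -5.9489

Compute the Gram sums: Σs·s = 126, Σs·1/s = 4, Σ1/s·1/s = 11209/28224.
For Xᵀg: Σs·g = 132, Σ1/s·g = 31/12.
Δ = 126·(11209/28224) − 4² = 7625/224.
p = (132·(11209/28224) − 4·(31/12))/(7625/224) = 39598/32025; q = (126·(31/12) − 4·132)/(7625/224) = -9072/1525.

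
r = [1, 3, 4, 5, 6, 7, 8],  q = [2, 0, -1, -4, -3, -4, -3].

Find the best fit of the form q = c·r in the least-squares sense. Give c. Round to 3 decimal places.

Normal-equation sums: Σr·r = 200.
And Σr·q = -92.
XᵀX·[c]ᵀ = Xᵀq becomes [[200]]·[c]ᵀ = [-92]ᵀ.
c = (-92)/200 = -0.46.

c = -0.460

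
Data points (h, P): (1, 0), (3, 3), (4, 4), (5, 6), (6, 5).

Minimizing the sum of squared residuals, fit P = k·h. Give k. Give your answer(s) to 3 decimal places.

Normal-equation sums: Σh·h = 87.
Right-hand side: Σh·P = 85.
So MᵀM·[k]ᵀ = MᵀP: [[87]]·[k]ᵀ = [85]ᵀ.
Hence k = 85 / 87 ≈ 0.977011.

k = 0.977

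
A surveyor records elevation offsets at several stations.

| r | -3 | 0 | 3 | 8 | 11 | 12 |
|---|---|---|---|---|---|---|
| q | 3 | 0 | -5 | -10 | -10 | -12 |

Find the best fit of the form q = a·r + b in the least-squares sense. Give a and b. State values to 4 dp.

a = -0.9759, b = -0.6244

From the data, Σr·r = 347, Σr = 31, Σ1 = 6.
And Σr·q = -358, Σq = -34.
Normal equations: [[347, 31]; [31, 6]]·[a, b]ᵀ = [-358, -34]ᵀ.
Determinant 347·6 − 31² = 1121.
a = ((-358)·6 − 31·(-34))/1121 = -1094/1121; b = (347·(-34) − 31·(-358))/1121 = -700/1121.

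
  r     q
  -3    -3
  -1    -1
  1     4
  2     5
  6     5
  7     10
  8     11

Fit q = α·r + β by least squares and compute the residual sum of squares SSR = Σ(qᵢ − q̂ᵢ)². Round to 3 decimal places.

SSR = 17.144

The normal system MᵀM·[α, β]ᵀ = Mᵀq is [[164, 20]; [20, 7]]·[α, β]ᵀ = [212, 31]ᵀ.
Determinant 164·7 − 20² = 748.
α = (212·7 − 20·31)/748 = 216/187; β = (164·31 − 20·212)/748 = 211/187.
Residuals: -124/187, -182/187, 321/187, 292/187, -52/17, 147/187, 118/187; SSR = 3206/187.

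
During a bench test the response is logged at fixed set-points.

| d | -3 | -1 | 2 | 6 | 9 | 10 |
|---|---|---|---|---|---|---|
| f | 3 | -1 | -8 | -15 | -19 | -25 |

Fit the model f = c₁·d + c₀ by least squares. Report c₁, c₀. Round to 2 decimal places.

c₁ = -2.00, c₀ = -3.16

Forming XᵀX = [[231, 23]; [23, 6]] and Xᵀf = [-535, -65]ᵀ gives XᵀX·[c₁, c₀]ᵀ = Xᵀf.
Determinant 231·6 − 23² = 857.
c₁ = ((-535)·6 − 23·(-65))/857 = -1715/857; c₀ = (231·(-65) − 23·(-535))/857 = -2710/857.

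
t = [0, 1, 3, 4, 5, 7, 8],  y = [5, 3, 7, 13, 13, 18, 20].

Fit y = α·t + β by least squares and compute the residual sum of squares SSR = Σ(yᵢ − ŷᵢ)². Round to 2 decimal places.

SSR = 16.49

AᵀA·[α, β]ᵀ = Aᵀy reads: 164·α + 28·β = 427;  28·α + 7·β = 79.
Δ = 164·7 − 28² = 364.
α = (427·7 − 28·79)/364 = 111/52; β = (164·79 − 28·427)/364 = 250/91.
Residuals: 205/91, -685/364, -783/364, 12/7, -153/364, 113/364, 16/91; SSR = 6001/364.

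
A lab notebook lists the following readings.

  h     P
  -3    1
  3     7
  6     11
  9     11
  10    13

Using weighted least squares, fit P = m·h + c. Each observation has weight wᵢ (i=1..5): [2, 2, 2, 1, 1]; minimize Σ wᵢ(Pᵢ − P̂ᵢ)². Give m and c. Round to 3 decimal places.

m = 0.928, c = 4.153

From the data, Σwᵢ·h·h = 289, Σwᵢ·h = 31, Σwᵢ·1 = 8.
Moment sums: Σwᵢ·h·P = 397, Σwᵢ·P = 62.
det = 289·8 − 31² = 1351.
m = (397·8 − 31·62)/1351 = 1254/1351; c = (289·62 − 31·397)/1351 = 5611/1351.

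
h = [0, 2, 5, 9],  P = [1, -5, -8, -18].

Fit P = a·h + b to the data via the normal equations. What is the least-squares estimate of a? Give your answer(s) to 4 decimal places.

a = -2.0000

Entries of AᵀA: Σh·h = 110, Σh = 16, Σ1 = 4.
For AᵀP: Σh·P = -212, ΣP = -30.
AᵀA·[a, b]ᵀ = AᵀP becomes [[110, 16]; [16, 4]]·[a, b]ᵀ = [-212, -30]ᵀ.
Δ = 110·4 − 16² = 184.
a = ((-212)·4 − 16·(-30))/184 = -2; b = (110·(-30) − 16·(-212))/184 = 1/2.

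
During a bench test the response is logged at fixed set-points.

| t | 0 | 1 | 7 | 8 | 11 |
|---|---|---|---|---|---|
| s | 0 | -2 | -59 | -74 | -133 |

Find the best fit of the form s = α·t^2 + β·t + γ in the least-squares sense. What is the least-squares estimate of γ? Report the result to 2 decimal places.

AᵀA·[α, β, γ]ᵀ = Aᵀs reads: 21139·α + 2187·β + 235·γ = -23722;  2187·α + 235·β + 27·γ = -2470;  235·α + 27·β + 5·γ = -268.
Solving the 3×3 system (Gaussian elimination) gives α = -33443/36038, β = -69047/36038, γ = 6519/18019.

γ = 0.36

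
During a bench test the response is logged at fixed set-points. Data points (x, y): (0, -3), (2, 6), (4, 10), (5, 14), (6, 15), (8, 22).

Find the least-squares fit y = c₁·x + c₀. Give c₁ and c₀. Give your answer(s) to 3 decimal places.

c₁ = 2.971, c₀ = -1.714

Normal-equation sums: Σx·x = 145, Σx = 25, Σ1 = 6.
And Σx·y = 388, Σy = 64.
So AᵀA·[c₁, c₀]ᵀ = Aᵀy: [[145, 25]; [25, 6]]·[c₁, c₀]ᵀ = [388, 64]ᵀ.
Δ = 145·6 − 25² = 245.
c₁ = (388·6 − 25·64)/245 = 104/35; c₀ = (145·64 − 25·388)/245 = -12/7.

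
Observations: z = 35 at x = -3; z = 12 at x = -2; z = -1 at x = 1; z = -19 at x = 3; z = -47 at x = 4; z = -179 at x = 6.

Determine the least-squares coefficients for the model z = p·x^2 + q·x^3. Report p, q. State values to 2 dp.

With design matrix M, MᵀM = [[1731, 8769]; [8769, 52275]] and Mᵀz = [-7005, -43227]ᵀ.
Eliminating q: 52275·(row 1) − 8769·(row 2) gives 13592664·p = 52275·(-7005) − 8769·(-43227) = 12871188, so p = 357533/377574.
Then q = ((-43227) − 8769·(357533/377574))/52275 = -372197/377574.

p = 0.95, q = -0.99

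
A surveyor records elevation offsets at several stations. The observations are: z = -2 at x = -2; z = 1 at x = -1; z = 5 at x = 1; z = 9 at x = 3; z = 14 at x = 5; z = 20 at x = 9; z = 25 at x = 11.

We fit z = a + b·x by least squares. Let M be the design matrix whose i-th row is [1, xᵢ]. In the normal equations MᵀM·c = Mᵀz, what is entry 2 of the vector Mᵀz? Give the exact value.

Entry 2 ↔ basis x, so (Mᵀz)_{2} = Σᵢ (x)·zᵢ = (-2)·(-2) + (-1)·(1) + (1)·(5) + (3)·(9) + (5)·(14) + (9)·(20) + (11)·(25) = 560.

560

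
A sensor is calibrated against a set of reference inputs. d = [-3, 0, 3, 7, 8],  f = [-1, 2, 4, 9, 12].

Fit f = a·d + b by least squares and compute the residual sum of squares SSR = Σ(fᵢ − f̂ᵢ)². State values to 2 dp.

SSR = 3.64

Entries of XᵀX: Σd·d = 131, Σd = 15, Σ1 = 5.
Moment sums: Σd·f = 174, Σf = 26.
Δ = 131·5 − 15² = 430.
a = (174·5 − 15·26)/430 = 48/43; b = (131·26 − 15·174)/430 = 398/215.
Residuals: 107/215, 32/215, -6/5, -143/215, 262/215; SSR = 782/215.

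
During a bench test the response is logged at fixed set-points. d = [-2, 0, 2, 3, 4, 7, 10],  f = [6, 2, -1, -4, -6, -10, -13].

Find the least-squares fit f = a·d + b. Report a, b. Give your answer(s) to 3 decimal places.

a = -1.613, b = 1.817

Normal-equation sums: Σd·d = 182, Σd = 24, Σ1 = 7.
For Aᵀf: Σd·f = -250, Σf = -26.
So AᵀA·[a, b]ᵀ = Aᵀf: [[182, 24]; [24, 7]]·[a, b]ᵀ = [-250, -26]ᵀ.
Determinant 182·7 − 24² = 698.
a = ((-250)·7 − 24·(-26))/698 = -563/349; b = (182·(-26) − 24·(-250))/698 = 634/349.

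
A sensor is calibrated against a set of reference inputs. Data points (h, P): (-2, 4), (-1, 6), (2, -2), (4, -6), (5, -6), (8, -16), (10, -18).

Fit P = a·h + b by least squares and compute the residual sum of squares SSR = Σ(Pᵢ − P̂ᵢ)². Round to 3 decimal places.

SSR = 15.864

Normal-equation sums: Σh·h = 214, Σh = 26, Σ1 = 7.
Moment sums: Σh·P = -380, ΣP = -38.
Eliminating b: 7·(row 1) − 26·(row 2) gives 822·a = 7·(-380) − 26·(-38) = -1672, so a = -836/411.
Then b = ((-38) − 26·(-836/411))/7 = 874/411.
Residuals: -902/411, 252/137, -8/137, 4/411, 280/137, -254/137, 88/411; SSR = 6520/411.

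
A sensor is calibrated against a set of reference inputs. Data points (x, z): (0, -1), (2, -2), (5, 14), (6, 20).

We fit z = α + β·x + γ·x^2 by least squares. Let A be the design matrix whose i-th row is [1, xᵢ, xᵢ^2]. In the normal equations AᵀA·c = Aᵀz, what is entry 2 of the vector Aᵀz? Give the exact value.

186

Entry 2 ↔ basis x, so (Aᵀz)_{2} = Σᵢ (x)·zᵢ = (0)·(-1) + (2)·(-2) + (5)·(14) + (6)·(20) = 186.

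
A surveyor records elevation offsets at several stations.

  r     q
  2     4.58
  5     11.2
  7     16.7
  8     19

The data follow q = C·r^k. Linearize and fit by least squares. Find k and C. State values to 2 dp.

Let Y = ln q. Fitting Y = k·ln r + ln C by least squares:
AᵀA = [[11.1814, 6.3279]; [6.3279, 4]], rhs = [16.5443, 9.6975]ᵀ  (here Σln r = 6.3279, Σ(ln r)² = 11.1814, Σln q = 9.6975, Σln r·ln q = 16.5443).
Solving (det = 4.6828): k = 1.02770, ln C = 0.79856, so C = exp(0.79856) = 2.22235.

k = 1.03, C = 2.22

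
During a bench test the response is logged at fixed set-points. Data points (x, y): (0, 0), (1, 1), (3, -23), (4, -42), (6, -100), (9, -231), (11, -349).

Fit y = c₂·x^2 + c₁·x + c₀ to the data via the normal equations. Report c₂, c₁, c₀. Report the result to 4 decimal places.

AᵀA·[c₂, c₁, c₀]ᵀ = Aᵀy reads: 22836·c₂ + 2368·c₁ + 264·c₀ = -65418;  2368·c₂ + 264·c₁ + 34·c₀ = -6754;  264·c₂ + 34·c₁ + 7·c₀ = -744.
(Σx^2·x^2 = 22836, Σx^2·x = 2368, Σx^2 = 264, Σx·x = 264, Σx = 34, Σ1 = 7, Σx^2·y = -65418, Σx·y = -6754, Σy = -744.)
Row-reducing yields c₂ = -248245/82642, c₁ = 101193/82642, c₀ = 43605/41321.

c₂ = -3.0039, c₁ = 1.2245, c₀ = 1.0553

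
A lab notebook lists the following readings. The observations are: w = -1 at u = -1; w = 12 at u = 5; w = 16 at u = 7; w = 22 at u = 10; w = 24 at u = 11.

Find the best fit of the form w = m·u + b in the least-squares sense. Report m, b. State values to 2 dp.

m = 2.08, b = 1.28

Compute the Gram sums: Σu·u = 296, Σu = 32, Σ1 = 5.
For Aᵀw: Σu·w = 657, Σw = 73.
Normal equations: [[296, 32]; [32, 5]]·[m, b]ᵀ = [657, 73]ᵀ.
Eliminating b: 5·(row 1) − 32·(row 2) gives 456·m = 5·657 − 32·73 = 949, so m = 949/456.
Then b = (73 − 32·(949/456))/5 = 73/57.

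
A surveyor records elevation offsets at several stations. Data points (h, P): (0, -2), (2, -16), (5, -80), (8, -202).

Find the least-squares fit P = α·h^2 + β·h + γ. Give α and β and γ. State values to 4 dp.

Compute the Gram sums: Σh^2·h^2 = 4737, Σh^2·h = 645, Σh^2 = 93, Σh·h = 93, Σh = 15, Σ1 = 4.
And Σh^2·P = -14992, Σh·P = -2048, ΣP = -300.
XᵀX·[α, β, γ]ᵀ = XᵀP becomes [[4737, 645, 93]; [645, 93, 15]; [93, 15, 4]]·[α, β, γ]ᵀ = [-14992, -2048, -300]ᵀ.
Row-reducing yields α = -1177/381, β = -27/127, γ = -302/127.

α = -3.0892, β = -0.2126, γ = -2.3780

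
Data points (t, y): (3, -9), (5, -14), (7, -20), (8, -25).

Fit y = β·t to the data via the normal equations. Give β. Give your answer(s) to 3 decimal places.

Compute the Gram sums: Σt·t = 147.
For Mᵀy: Σt·y = -437.
β = (-437)/147 = -2.97279.

β = -2.973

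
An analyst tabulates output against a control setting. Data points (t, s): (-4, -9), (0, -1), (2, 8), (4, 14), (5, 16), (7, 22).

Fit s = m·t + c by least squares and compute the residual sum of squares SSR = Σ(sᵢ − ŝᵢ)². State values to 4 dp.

From the data, Σt·t = 110, Σt = 14, Σ1 = 6.
Right-hand side: Σt·s = 342, Σs = 50.
XᵀX·[m, c]ᵀ = Xᵀs becomes [[110, 14]; [14, 6]]·[m, c]ᵀ = [342, 50]ᵀ.
det = 110·6 − 14² = 464.
m = (342·6 − 14·50)/464 = 169/58; c = (110·50 − 14·342)/464 = 89/58.
Residuals: 65/58, -147/58, 37/58, 47/58, -3/29, 2/29; SSR = 254/29.

SSR = 8.7586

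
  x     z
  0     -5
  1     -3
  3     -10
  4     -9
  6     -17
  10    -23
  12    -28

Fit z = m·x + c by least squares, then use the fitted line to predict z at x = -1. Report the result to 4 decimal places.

ẑ = -0.9444

Normal-equation sums: Σx·x = 306, Σx = 36, Σ1 = 7.
And Σx·z = -737, Σz = -95.
Normal equations: [[306, 36]; [36, 7]]·[m, c]ᵀ = [-737, -95]ᵀ.
Determinant 306·7 − 36² = 846.
m = ((-737)·7 − 36·(-95))/846 = -37/18; c = (306·(-95) − 36·(-737))/846 = -3.
At x = -1: ẑ = (-37/18)·(-1) + (-3)·(1) = -17/18.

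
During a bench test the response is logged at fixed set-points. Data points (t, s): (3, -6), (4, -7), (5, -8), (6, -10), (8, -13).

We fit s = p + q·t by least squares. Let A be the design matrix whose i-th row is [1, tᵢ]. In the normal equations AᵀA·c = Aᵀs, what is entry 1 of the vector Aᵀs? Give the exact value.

Entry 1 ↔ basis 1, so (Aᵀs)_{1} = Σᵢ sᵢ = (1)·(-6) + (1)·(-7) + (1)·(-8) + (1)·(-10) + (1)·(-13) = -44.

-44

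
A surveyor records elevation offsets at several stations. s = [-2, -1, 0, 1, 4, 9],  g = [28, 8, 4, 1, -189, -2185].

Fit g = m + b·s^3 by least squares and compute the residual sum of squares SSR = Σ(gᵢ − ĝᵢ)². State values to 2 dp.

Setting ∂/∂m … = 0 gives: 6·m + 785·b = -2333;  785·m + 535603·b = -1605192.
Δ = 6·535603 − 785² = 2597393.
m = ((-2333)·535603 − 785·(-1605192))/2597393 = 10513921/2597393; b = (6·(-1605192) − 785·(-2333))/2597393 = -7799747/2597393.
Residuals: -184893/2597393, 2465476/2597393, -124349/2597393, -116781/2597393, -2237390/2597393, 197937/2597393; SSR = 4306992/2597393.

SSR = 1.66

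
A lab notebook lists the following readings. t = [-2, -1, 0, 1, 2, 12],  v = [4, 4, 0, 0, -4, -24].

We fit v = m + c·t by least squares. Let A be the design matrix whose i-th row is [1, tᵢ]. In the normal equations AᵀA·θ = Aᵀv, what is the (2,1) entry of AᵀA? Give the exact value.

12

Row 2 ↔ basis t, column 1 ↔ basis 1, so (AᵀA)_{2,1} = Σᵢ t = (-2)·(1) + (-1)·(1) + (0)·(1) + (1)·(1) + (2)·(1) + (12)·(1) = 12.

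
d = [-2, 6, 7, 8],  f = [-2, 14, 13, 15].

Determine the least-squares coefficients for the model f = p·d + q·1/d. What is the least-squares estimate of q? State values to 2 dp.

Setting ∂/∂p … = 0 gives: 153·p + 4·q = 299;  4·p + (8857/28224)·q = 1187/168.
det = 153·(8857/28224) − 4² = 100393/3136.
p = (299·(8857/28224) − 4·(1187/168))/(100393/3136) = 1850579/903537; q = (153·(1187/168) − 4·299)/(100393/3136) = -360584/100393.

q = -3.59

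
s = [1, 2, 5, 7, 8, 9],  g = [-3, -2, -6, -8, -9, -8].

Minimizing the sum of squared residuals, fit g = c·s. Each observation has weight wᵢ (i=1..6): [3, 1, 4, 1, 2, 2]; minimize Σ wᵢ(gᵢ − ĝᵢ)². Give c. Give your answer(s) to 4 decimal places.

Compute the Gram sums: Σwᵢ·s·s = 446.
Right-hand side: Σwᵢ·s·g = -477.
MᵀWM·[c]ᵀ = MᵀWg becomes [[446]]·[c]ᵀ = [-477]ᵀ.
Hence c = -477 / 446 ≈ -1.06951.

c = -1.0695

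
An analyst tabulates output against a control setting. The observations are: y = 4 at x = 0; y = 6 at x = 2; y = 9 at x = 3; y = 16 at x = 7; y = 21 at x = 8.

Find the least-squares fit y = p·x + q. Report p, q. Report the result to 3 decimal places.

From the data, Σx·x = 126, Σx = 20, Σ1 = 5.
Moment sums: Σx·y = 319, Σy = 56.
det = 126·5 − 20² = 230.
p = (319·5 − 20·56)/230 = 95/46; q = (126·56 − 20·319)/230 = 338/115.

p = 2.065, q = 2.939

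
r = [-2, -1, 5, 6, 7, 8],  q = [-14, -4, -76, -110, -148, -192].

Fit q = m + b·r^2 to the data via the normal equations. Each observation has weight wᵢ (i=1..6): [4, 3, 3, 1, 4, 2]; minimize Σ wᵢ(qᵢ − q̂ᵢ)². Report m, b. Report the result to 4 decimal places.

m = -1.6444, b = -2.9825

Setting ∂/∂m … = 0 gives: 17·m + 454·b = -1382;  454·m + 21034·b = -63480.
Eliminating b: 21034·(row 1) − 454·(row 2) gives 151462·m = 21034·(-1382) − 454·(-63480) = -249068, so m = -124534/75731.
Then b = ((-63480) − 454·(-124534/75731))/21034 = -225866/75731.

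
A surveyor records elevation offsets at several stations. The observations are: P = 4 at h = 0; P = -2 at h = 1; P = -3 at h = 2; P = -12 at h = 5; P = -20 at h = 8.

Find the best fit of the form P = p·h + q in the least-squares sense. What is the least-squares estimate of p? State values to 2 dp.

Compute the Gram sums: Σh·h = 94, Σh = 16, Σ1 = 5.
For XᵀP: Σh·P = -228, ΣP = -33.
Δ = 94·5 − 16² = 214.
p = ((-228)·5 − 16·(-33))/214 = -306/107; q = (94·(-33) − 16·(-228))/214 = 273/107.

p = -2.86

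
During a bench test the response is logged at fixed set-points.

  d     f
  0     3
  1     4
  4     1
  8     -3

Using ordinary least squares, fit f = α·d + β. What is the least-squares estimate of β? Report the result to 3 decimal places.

β = 3.955

With design matrix M, MᵀM = [[81, 13]; [13, 4]] and Mᵀf = [-16, 5]ᵀ.
det = 81·4 − 13² = 155.
α = ((-16)·4 − 13·5)/155 = -129/155; β = (81·5 − 13·(-16))/155 = 613/155.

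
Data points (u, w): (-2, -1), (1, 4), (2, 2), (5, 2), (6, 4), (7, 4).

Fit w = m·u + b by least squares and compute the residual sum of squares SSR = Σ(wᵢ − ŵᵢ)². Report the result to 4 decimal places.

SSR = 9.2975

Compute the Gram sums: Σu·u = 119, Σu = 19, Σ1 = 6.
Right-hand side: Σu·w = 72, Σw = 15.
XᵀX·[m, b]ᵀ = Xᵀw becomes [[119, 19]; [19, 6]]·[m, b]ᵀ = [72, 15]ᵀ.
det = 119·6 − 19² = 353.
m = (72·6 − 19·15)/353 = 147/353; b = (119·15 − 19·72)/353 = 417/353.
Residuals: -476/353, 848/353, -5/353, -446/353, 113/353, -34/353; SSR = 3282/353.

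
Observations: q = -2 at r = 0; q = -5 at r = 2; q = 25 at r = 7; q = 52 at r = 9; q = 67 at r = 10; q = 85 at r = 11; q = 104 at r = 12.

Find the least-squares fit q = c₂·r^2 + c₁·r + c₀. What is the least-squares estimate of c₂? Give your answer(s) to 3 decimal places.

c₂ = 0.988

The normal system MᵀM·[c₂, c₁, c₀]ᵀ = Mᵀq is [[54355, 5139, 499]; [5139, 499, 51]; [499, 51, 7]]·[c₂, c₁, c₀]ᵀ = [37378, 3486, 326]ᵀ.
Row-reducing yields c₂ = 8225/8328, c₁ = -8147/2776, c₀ = -2551/1041.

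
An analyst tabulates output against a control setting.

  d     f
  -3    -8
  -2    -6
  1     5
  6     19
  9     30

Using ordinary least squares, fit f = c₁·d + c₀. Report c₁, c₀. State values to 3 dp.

c₁ = 3.155, c₀ = 1.058

Compute the Gram sums: Σd·d = 131, Σd = 11, Σ1 = 5.
For Mᵀf: Σd·f = 425, Σf = 40.
MᵀM·[c₁, c₀]ᵀ = Mᵀf becomes [[131, 11]; [11, 5]]·[c₁, c₀]ᵀ = [425, 40]ᵀ.
Eliminating c₀: 5·(row 1) − 11·(row 2) gives 534·c₁ = 5·425 − 11·40 = 1685, so c₁ = 1685/534.
Then c₀ = (40 − 11·(1685/534))/5 = 565/534.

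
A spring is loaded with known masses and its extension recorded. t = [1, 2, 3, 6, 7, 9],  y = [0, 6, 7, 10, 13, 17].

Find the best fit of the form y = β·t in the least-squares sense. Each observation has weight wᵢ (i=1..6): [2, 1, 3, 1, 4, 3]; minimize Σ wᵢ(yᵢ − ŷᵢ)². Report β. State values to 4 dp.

The normal equations are: 508·β = 958.
β = 958/508 = 1.88583.

β = 1.8858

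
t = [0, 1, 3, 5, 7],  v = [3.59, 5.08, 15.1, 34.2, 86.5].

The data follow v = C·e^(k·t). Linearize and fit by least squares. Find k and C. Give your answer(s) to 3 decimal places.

k = 0.460, C = 3.487

Let Y = ln v. Fitting Y = k·t + ln C by least squares:
Σt = 16.0000, Σ(t)² = 84.0000, Σln v = 13.6105, Σt·ln v = 58.6515.
Normal system: [[84.0000, 16.0000]; [16.0000, 5]]·[k, ln C]ᵀ = [58.6515, 13.6105]ᵀ.
Solving (det = 164.0000): k = 0.46030, ln C = 1.24915, so C = exp(1.24915) = 3.48736.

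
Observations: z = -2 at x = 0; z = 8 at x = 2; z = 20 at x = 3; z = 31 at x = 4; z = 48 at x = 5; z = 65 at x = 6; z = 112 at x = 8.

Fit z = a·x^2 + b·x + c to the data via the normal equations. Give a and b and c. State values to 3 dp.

a = 1.456, b = 2.592, c = -2.109

From the data, Σx^2·x^2 = 6370, Σx^2·x = 952, Σx^2 = 154, Σx·x = 154, Σx = 28, Σ1 = 7.
Right-hand side: Σx^2·z = 11416, Σx·z = 1726, Σz = 282.
Normal equations: [[6370, 952, 154]; [952, 154, 28]; [154, 28, 7]]·[a, b, c]ᵀ = [11416, 1726, 282]ᵀ.
Row-reducing yields a = 214/147, b = 127/49, c = -310/147.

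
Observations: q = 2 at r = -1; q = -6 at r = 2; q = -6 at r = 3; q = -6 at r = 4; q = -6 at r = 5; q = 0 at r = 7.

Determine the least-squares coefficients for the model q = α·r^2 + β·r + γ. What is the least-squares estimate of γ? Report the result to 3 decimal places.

Entries of MᵀM: Σr^2·r^2 = 3380, Σr^2·r = 566, Σr^2 = 104, Σr·r = 104, Σr = 20, Σ1 = 6.
Right-hand side: Σr^2·q = -322, Σr·q = -86, Σq = -22.
Normal equations: [[3380, 566, 104]; [566, 104, 20]; [104, 20, 6]]·[α, β, γ]ᵀ = [-322, -86, -22]ᵀ.
Solving the 3×3 system (Gaussian elimination) gives α = 107/231, β = -101/33, γ = -115/77.

γ = -1.494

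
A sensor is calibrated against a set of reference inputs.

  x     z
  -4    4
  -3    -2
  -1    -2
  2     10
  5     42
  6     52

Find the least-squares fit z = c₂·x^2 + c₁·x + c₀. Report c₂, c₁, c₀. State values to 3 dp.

c₂ = 0.958, c₁ = 3.152, c₀ = 0.171

Compute the Gram sums: Σx^2·x^2 = 2275, Σx^2·x = 257, Σx^2 = 91, Σx·x = 91, Σx = 5, Σ1 = 6.
Moment sums: Σx^2·z = 3006, Σx·z = 534, Σz = 104.
Solving the 3×3 system (Gaussian elimination) gives c₂ = 7169/7480, c₁ = 23577/7480, c₀ = 29/170.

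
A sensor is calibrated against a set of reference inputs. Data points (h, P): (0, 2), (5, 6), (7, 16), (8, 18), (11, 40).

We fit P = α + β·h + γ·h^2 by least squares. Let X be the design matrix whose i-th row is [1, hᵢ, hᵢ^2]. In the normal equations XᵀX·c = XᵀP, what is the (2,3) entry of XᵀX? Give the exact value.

Row 2 ↔ basis h, column 3 ↔ basis h^2, so (XᵀX)_{2,3} = Σᵢ (h)·(h^2) = (0)·(0) + (5)·(25) + (7)·(49) + (8)·(64) + (11)·(121) = 2311.

2311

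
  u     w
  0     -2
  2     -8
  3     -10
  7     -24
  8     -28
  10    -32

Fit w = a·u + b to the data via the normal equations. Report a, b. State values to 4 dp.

Entries of AᵀA: Σu·u = 226, Σu = 30, Σ1 = 6.
Right-hand side: Σu·w = -758, Σw = -104.
Normal equations: [[226, 30]; [30, 6]]·[a, b]ᵀ = [-758, -104]ᵀ.
Eliminating b: 6·(row 1) − 30·(row 2) gives 456·a = 6·(-758) − 30·(-104) = -1428, so a = -119/38.
Then b = ((-104) − 30·(-119/38))/6 = -191/114.

a = -3.1316, b = -1.6754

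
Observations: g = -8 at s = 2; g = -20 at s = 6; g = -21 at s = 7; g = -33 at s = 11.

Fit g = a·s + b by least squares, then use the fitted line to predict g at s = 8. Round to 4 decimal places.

Entries of MᵀM: Σs·s = 210, Σs = 26, Σ1 = 4.
And Σs·g = -646, Σg = -82.
So MᵀM·[a, b]ᵀ = Mᵀg: [[210, 26]; [26, 4]]·[a, b]ᵀ = [-646, -82]ᵀ.
Determinant 210·4 − 26² = 164.
a = ((-646)·4 − 26·(-82))/164 = -113/41; b = (210·(-82) − 26·(-646))/164 = -106/41.
At s = 8: ĝ = (-113/41)·(8) + (-106/41)·(1) = -1010/41.

ĝ = -24.6341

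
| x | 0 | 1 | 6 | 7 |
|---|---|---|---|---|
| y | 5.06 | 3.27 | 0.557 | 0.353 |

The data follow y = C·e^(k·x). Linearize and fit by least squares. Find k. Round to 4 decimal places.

k = -0.3715

With ln yᵢ as the transformed response and xᵢ as the regressor:
Σx = 14.0000, Σ(x)² = 86.0000, Σln y = 1.1797, Σx·ln y = -9.6154.
Equations: 86.0000·k + 14.0000·ln C = -9.6154;  14.0000·k + 4·ln C = 1.1797.
Δ = 86.0000·4 − (14.0000)² = 148.0000; k = (-9.6154·4 − 14.0000·1.1797)/148.0000 = -0.37147, ln C = (86.0000·1.1797 − 14.0000·-9.6154)/148.0000 = 1.59505.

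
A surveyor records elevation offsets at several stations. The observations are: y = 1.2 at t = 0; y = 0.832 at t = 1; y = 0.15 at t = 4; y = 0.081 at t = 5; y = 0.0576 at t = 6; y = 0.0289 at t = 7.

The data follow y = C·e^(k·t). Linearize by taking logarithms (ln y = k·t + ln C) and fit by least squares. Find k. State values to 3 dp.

k = -0.536

Linearized form: ln y = k·t + ln C. From the 6 transformed points,
Over the data: Σt = 23.0000, Σ(t)² = 127.0000, Σln y = -10.8102, Σt·ln y = -62.2717.
Normal system: [[127.0000, 23.0000]; [23.0000, 6]]·[k, ln C]ᵀ = [-62.2717, -10.8102]ᵀ.
Solving (det = 233.0000): k = -0.53647, ln C = 0.25475.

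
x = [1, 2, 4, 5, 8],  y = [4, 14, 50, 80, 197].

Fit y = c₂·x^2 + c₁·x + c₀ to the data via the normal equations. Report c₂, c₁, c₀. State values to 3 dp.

From the data, Σx^2·x^2 = 4994, Σx^2·x = 710, Σx^2 = 110, Σx·x = 110, Σx = 20, Σ1 = 5.
And Σx^2·y = 15468, Σx·y = 2208, Σy = 345.
So MᵀM·[c₂, c₁, c₀]ᵀ = Mᵀy: [[4994, 710, 110]; [710, 110, 20]; [110, 20, 5]]·[c₂, c₁, c₀]ᵀ = [15468, 2208, 345]ᵀ.
Solving the 3×3 system (Gaussian elimination) gives c₂ = 71/24, c₁ = 39/40, c₀ = 1/60.

c₂ = 2.958, c₁ = 0.975, c₀ = 0.017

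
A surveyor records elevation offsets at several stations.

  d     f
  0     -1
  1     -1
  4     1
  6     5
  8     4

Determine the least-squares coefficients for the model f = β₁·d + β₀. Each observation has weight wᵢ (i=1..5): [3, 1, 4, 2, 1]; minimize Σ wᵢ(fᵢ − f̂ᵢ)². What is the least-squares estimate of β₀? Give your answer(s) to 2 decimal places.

β₀ = -1.36

Sums needed: Σwᵢ·d·d = 201, Σwᵢ·d = 37, Σwᵢ·1 = 11.
Right-hand side: Σwᵢ·d·f = 107, Σwᵢ·f = 14.
XᵀWX·[β₁, β₀]ᵀ = XᵀWf becomes [[201, 37]; [37, 11]]·[β₁, β₀]ᵀ = [107, 14]ᵀ.
Eliminating β₀: 11·(row 1) − 37·(row 2) gives 842·β₁ = 11·107 − 37·14 = 659, so β₁ = 659/842.
Then β₀ = (14 − 37·(659/842))/11 = -1145/842.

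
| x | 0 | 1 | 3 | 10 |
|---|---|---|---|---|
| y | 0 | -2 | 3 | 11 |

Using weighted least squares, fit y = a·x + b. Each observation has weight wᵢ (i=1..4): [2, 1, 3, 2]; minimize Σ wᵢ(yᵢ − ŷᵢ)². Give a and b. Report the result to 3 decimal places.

Setting ∂/∂a … = 0 gives: 228·a + 30·b = 245;  30·a + 8·b = 29.
(Σwᵢ·x·x = 228, Σwᵢ·x = 30, Σwᵢ·1 = 8, Σwᵢ·x·y = 245, Σwᵢ·y = 29.)
det = 228·8 − 30² = 924.
a = (245·8 − 30·29)/924 = 545/462; b = (228·29 − 30·245)/924 = -123/154.

a = 1.180, b = -0.799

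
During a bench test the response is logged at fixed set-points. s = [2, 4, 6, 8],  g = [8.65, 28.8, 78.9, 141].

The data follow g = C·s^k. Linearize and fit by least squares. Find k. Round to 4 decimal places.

k = 2.0311

Taking logs, ln g = k·ln s + ln C, so regress ln g on ln s.
Σln s = 5.9506, Σ(ln s)² = 9.9367, Σln g = 14.8349, Σln s·ln g = 24.2714.
Normal system: [[9.9367, 5.9506]; [5.9506, 4]]·[k, ln C]ᵀ = [24.2714, 14.8349]ᵀ.
Δ = 9.9367·4 − (5.9506)² = 4.3368; k = (24.2714·4 − 5.9506·14.8349)/4.3368 = 2.03107, ln C = (9.9367·14.8349 − 5.9506·24.2714)/4.3368 = 0.68718.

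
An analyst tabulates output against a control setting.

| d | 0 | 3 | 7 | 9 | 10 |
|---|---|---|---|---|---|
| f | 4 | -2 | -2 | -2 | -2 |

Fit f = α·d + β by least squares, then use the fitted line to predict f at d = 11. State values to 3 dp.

f̂ = -3.356

Normal-equation sums: Σd·d = 239, Σd = 29, Σ1 = 5.
Moment sums: Σd·f = -58, Σf = -4.
Eliminating β: 5·(row 1) − 29·(row 2) gives 354·α = 5·(-58) − 29·(-4) = -174, so α = -29/59.
Then β = ((-4) − 29·(-29/59))/5 = 121/59.
At d = 11: f̂ = (-29/59)·(11) + (121/59)·(1) = -198/59.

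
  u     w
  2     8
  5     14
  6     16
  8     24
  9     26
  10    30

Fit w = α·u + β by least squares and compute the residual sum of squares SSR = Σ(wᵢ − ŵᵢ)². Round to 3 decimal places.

SSR = 7.600

Entries of MᵀM: Σu·u = 310, Σu = 40, Σ1 = 6.
Moment sums: Σu·w = 908, Σw = 118.
Determinant 310·6 − 40² = 260.
α = (908·6 − 40·118)/260 = 14/5; β = (310·118 − 40·908)/260 = 1.
Residuals: 7/5, -1, -9/5, 3/5, -1/5, 1; SSR = 38/5.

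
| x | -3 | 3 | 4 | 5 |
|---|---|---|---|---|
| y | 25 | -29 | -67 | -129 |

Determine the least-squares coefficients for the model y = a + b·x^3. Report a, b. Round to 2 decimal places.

Entries of MᵀM: Σ1 = 4, Σx^3 = 189, Σx^3·x^3 = 21179.
And Σy = -200, Σx^3·y = -21871.
Normal equations: [[4, 189]; [189, 21179]]·[a, b]ᵀ = [-200, -21871]ᵀ.
det = 4·21179 − 189² = 48995.
a = ((-200)·21179 − 189·(-21871))/48995 = -102181/48995; b = (4·(-21871) − 189·(-200))/48995 = -49684/48995.

a = -2.09, b = -1.01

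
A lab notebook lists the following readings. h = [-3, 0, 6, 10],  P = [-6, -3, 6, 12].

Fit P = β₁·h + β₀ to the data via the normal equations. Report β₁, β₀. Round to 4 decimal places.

β₁ = 1.4088, β₀ = -2.3285

Compute the Gram sums: Σh·h = 145, Σh = 13, Σ1 = 4.
Right-hand side: Σh·P = 174, ΣP = 9.
So XᵀX·[β₁, β₀]ᵀ = XᵀP: [[145, 13]; [13, 4]]·[β₁, β₀]ᵀ = [174, 9]ᵀ.
Eliminating β₀: 4·(row 1) − 13·(row 2) gives 411·β₁ = 4·174 − 13·9 = 579, so β₁ = 193/137.
Then β₀ = (9 − 13·(193/137))/4 = -319/137.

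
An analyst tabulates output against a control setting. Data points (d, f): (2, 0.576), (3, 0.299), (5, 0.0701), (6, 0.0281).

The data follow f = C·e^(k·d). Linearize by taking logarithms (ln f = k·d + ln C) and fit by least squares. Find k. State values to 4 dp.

Let Y = ln f. Fitting Y = k·d + ln C by least squares:
Sums: Σd = 16.0000, Σ(d)² = 74.0000, Σln f = -7.9888, Σd·ln f = -39.4463.
Normal system: [[74.0000, 16.0000]; [16.0000, 4]]·[k, ln C]ᵀ = [-39.4463, -7.9888]ᵀ.
Slope k = (n·Σd·ln f − Σd·Σln f)/(n·Σ(d)² − (Σd)²) = (4·-39.4463 − 16.0000·-7.9888)/40.0000 = -0.74912; ln C = (Σln f − k·Σd)/n = 0.99928.

k = -0.7491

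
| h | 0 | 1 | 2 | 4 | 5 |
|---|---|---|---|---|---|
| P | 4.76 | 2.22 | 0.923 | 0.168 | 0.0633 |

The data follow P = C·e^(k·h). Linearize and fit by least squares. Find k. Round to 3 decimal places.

Let Y = ln P. Fitting Y = k·h + ln C by least squares:
XᵀX = [[46.0000, 12.0000]; [12.0000, 5]], rhs = [-20.2973, -2.2660]ᵀ  (here Σh = 12.0000, Σ(h)² = 46.0000, Σln P = -2.2660, Σh·ln P = -20.2973).
Slope k = (n·Σh·ln P − Σh·Σln P)/(n·Σ(h)² − (Σh)²) = (5·-20.2973 − 12.0000·-2.2660)/86.0000 = -0.86388; ln C = (Σln P − k·Σh)/n = 1.62011.

k = -0.864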